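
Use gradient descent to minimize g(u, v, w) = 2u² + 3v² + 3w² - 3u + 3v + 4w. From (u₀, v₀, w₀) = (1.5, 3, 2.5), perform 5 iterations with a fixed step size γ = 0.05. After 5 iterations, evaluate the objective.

∇g = (4u - 3, 6v + 3, 6w + 4)
Step 1: at (1.5, 3, 2.5), ∇g = (3, 21, 19) → (1.5, 3, 2.5) − 0.05·(3, 21, 19) = (1.35, 1.95, 1.55)
Step 2: at (1.35, 1.95, 1.55), ∇g = (2.4, 14.7, 13.3) → (1.35, 1.95, 1.55) − 0.05·(2.4, 14.7, 13.3) = (1.23, 1.215, 0.885)
Step 3: at (1.23, 1.215, 0.885), ∇g = (1.92, 10.29, 9.31) → (1.23, 1.215, 0.885) − 0.05·(1.92, 10.29, 9.31) = (1.134, 0.7005, 0.4195)
Step 4: at (1.134, 0.7005, 0.4195), ∇g = (1.536, 7.203, 6.517) → (1.134, 0.7005, 0.4195) − 0.05·(1.536, 7.203, 6.517) = (1.0572, 0.34035, 0.09365)
Step 5: at (1.0572, 0.34035, 0.09365), ∇g = (1.2288, 5.0421, 4.5619) → (1.0572, 0.34035, 0.09365) − 0.05·(1.2288, 5.0421, 4.5619) = (0.99576, 0.088245, -0.134445)
g(0.99576, 0.088245, -0.134445) = -1.19966113065

-1.19966113065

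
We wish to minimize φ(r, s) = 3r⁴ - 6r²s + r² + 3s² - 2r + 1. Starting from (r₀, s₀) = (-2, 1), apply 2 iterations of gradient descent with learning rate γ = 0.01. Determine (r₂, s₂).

∇φ = (12r³ - 12rs + 2r - 2, -6r² + 6s)
(r₁, s₁) = (-2, 1) − 0.01·(-78, -18) = (-1.22, 1.18)
(r₂, s₂) = (-1.22, 1.18) − 0.01·(-8.954976, -1.8504) = (-1.13045024, 1.198504)

(-1.13045024, 1.198504)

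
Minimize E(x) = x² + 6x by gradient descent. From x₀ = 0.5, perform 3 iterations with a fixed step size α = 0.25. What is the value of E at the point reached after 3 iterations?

-8.80859375

E′(x) = 2x + 6
x₁ = 0.5 − 0.25·7 = -1.25
x₂ = -1.25 − 0.25·3.5 = -2.125
x₃ = -2.125 − 0.25·1.75 = -2.5625
E(-2.5625) = -8.80859375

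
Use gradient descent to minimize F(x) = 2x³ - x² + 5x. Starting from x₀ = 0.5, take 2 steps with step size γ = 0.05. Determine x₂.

-0.0176875

F′(x) = 6x² - 2x + 5
x₁ = 0.5 − 0.05·5.5 = 0.225
x₂ = 0.225 − 0.05·4.85375 = -0.0176875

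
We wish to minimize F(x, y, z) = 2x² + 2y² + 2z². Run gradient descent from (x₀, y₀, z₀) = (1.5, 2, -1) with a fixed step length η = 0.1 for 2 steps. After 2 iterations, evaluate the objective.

∇F = (4x, 4y, 4z)
(x₁, y₁, z₁) = (1.5, 2, -1) − 0.1·(6, 8, -4) = (0.9, 1.2, -0.6)
(x₂, y₂, z₂) = (0.9, 1.2, -0.6) − 0.1·(3.6, 4.8, -2.4) = (0.54, 0.72, -0.36)
F(0.54, 0.72, -0.36) = 1.8792

1.8792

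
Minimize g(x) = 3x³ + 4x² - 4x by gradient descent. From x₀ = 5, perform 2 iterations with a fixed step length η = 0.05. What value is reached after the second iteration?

-33.791125

g′(x) = 9x² + 8x - 4
x₁ = 5 − 0.05·261 = -8.05
x₂ = -8.05 − 0.05·514.8225 = -33.791125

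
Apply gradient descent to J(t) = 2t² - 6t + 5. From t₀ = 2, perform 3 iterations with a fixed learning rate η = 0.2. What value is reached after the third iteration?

J′(t) = 4t - 6
Step 1: J′(2) = 2; t₁ = 2 − 0.2·2 = 1.6
Step 2: J′(1.6) = 0.4; t₂ = 1.6 − 0.2·0.4 = 1.52
Step 3: J′(1.52) = 0.08; t₃ = 1.52 − 0.2·0.08 = 1.504

1.504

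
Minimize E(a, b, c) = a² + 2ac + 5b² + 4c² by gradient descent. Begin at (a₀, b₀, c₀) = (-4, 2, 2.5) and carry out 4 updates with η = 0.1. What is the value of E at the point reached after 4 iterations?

∇E = (2a + 2c, 10b, 2a + 8c)
Step 1: at (-4, 2, 2.5), ∇E = (-3, 20, 12) → (-4, 2, 2.5) − 0.1·(-3, 20, 12) = (-3.7, 0, 1.3)
Step 2: at (-3.7, 0, 1.3), ∇E = (-4.8, 0, 3) → (-3.7, 0, 1.3) − 0.1·(-4.8, 0, 3) = (-3.22, 0, 1)
Step 3: at (-3.22, 0, 1), ∇E = (-4.44, 0, 1.56) → (-3.22, 0, 1) − 0.1·(-4.44, 0, 1.56) = (-2.776, 0, 0.844)
Step 4: at (-2.776, 0, 0.844), ∇E = (-3.864, 0, 1.2) → (-2.776, 0, 0.844) − 0.1·(-3.864, 0, 1.2) = (-2.3896, 0, 0.724)
E(-2.3896, 0, 0.724) = 4.34675136

4.34675136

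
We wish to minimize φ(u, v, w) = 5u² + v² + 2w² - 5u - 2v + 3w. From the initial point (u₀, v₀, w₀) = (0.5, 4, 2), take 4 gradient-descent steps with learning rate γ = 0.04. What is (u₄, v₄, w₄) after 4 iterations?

∇φ = (10u - 5, 2v - 2, 4w + 3)
(u₁, v₁, w₁) = (0.5, 4, 2) − 0.04·(0, 6, 11) = (0.5, 3.76, 1.56)
(u₂, v₂, w₂) = (0.5, 3.76, 1.56) − 0.04·(0, 5.52, 9.24) = (0.5, 3.5392, 1.1904)
(u₃, v₃, w₃) = (0.5, 3.5392, 1.1904) − 0.04·(0, 5.0784, 7.7616) = (0.5, 3.336064, 0.879936)
(u₄, v₄, w₄) = (0.5, 3.336064, 0.879936) − 0.04·(0, 4.672128, 6.519744) = (0.5, 3.14917888, 0.61914624)

(0.5, 3.14917888, 0.61914624)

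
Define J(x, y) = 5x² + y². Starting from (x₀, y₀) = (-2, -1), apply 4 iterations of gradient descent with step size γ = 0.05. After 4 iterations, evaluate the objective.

0.50859221

∇J = (10x, 2y)
(x₁, y₁) = (-2, -1) − 0.05·(-20, -2) = (-1, -0.9)
(x₂, y₂) = (-1, -0.9) − 0.05·(-10, -1.8) = (-0.5, -0.81)
(x₃, y₃) = (-0.5, -0.81) − 0.05·(-5, -1.62) = (-0.25, -0.729)
(x₄, y₄) = (-0.25, -0.729) − 0.05·(-2.5, -1.458) = (-0.125, -0.6561)
J(-0.125, -0.6561) = 0.50859221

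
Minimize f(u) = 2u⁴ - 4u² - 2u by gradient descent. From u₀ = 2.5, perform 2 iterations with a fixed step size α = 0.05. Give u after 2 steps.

3.83385

f′(u) = 8u³ - 8u - 2
Step 1: f′(2.5) = 103; u₁ = 2.5 − 0.05·103 = -2.65
Step 2: f′(-2.65) = -129.677; u₂ = -2.65 − 0.05·(-129.677) = 3.83385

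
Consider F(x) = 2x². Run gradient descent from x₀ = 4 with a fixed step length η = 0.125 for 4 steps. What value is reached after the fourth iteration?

F′(x) = 4x
x₁ = 4 − 0.125·16 = 2
x₂ = 2 − 0.125·8 = 1
x₃ = 1 − 0.125·4 = 0.5
x₄ = 0.5 − 0.125·2 = 0.25

0.25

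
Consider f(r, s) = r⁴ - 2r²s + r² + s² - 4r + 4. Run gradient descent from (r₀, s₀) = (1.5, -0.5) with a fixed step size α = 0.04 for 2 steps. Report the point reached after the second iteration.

(0.82114048, -0.195648)

∇f = (4r³ - 4rs + 2r - 4, -2r² + 2s)
Step 1: at (1.5, -0.5), ∇f = (15.5, -5.5) → (1.5, -0.5) − 0.04·(15.5, -5.5) = (0.88, -0.28)
Step 2: at (0.88, -0.28), ∇f = (1.471488, -2.1088) → (0.88, -0.28) − 0.04·(1.471488, -2.1088) = (0.82114048, -0.195648)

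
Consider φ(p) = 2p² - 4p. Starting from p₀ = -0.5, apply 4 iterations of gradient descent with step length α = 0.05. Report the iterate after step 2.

0.04

φ′(p) = 4p - 4
Step 1: φ′(-0.5) = -6; p₁ = -0.5 − 0.05·(-6) = -0.2
Step 2: φ′(-0.2) = -4.8; p₂ = -0.2 − 0.05·(-4.8) = 0.04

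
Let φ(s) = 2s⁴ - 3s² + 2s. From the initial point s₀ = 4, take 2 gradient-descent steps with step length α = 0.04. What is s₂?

1195.42912

φ′(s) = 8s³ - 6s + 2
Step 1: φ′(4) = 490; s₁ = 4 − 0.04·490 = -15.6
Step 2: φ′(-15.6) = -30275.728; s₂ = -15.6 − 0.04·(-30275.728) = 1195.42912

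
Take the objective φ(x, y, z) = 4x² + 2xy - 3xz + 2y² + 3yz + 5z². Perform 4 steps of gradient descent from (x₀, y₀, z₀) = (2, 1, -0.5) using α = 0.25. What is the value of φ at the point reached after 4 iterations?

∇φ = (8x + 2y - 3z, 2x + 4y + 3z, -3x + 3y + 10z)
(x₁, y₁, z₁) = (2, 1, -0.5) − 0.25·(19.5, 6.5, -8) = (-2.875, -0.625, 1.5)
(x₂, y₂, z₂) = (-2.875, -0.625, 1.5) − 0.25·(-28.75, -3.75, 21.75) = (4.3125, 0.3125, -3.9375)
(x₃, y₃, z₃) = (4.3125, 0.3125, -3.9375) − 0.25·(46.9375, -1.9375, -51.375) = (-7.421875, 0.796875, 8.90625)
(x₄, y₄, z₄) = (-7.421875, 0.796875, 8.90625) − 0.25·(-84.5, 15.0625, 113.71875) = (13.703125, -2.96875, -19.5234375)
φ(13.703125, -2.96875, -19.5234375) = 3569.66717529296875

3569.66717529296875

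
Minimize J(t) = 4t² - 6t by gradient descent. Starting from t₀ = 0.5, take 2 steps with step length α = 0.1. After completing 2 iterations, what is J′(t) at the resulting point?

J′(t) = 8t - 6
Step 1: J′(0.5) = -2; t₁ = 0.5 − 0.1·(-2) = 0.7
Step 2: J′(0.7) = -0.4; t₂ = 0.7 − 0.1·(-0.4) = 0.74
J′(t) at (0.74) = -0.08

-0.08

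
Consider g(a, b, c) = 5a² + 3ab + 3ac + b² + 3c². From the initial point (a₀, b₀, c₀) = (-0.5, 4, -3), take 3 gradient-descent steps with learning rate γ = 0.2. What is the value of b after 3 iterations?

2.244

∇g = (10a + 3b + 3c, 3a + 2b, 3a + 6c)
(a₁, b₁, c₁) = (-0.5, 4, -3) − 0.2·(-2, 6.5, -19.5) = (-0.1, 2.7, 0.9)
(a₂, b₂, c₂) = (-0.1, 2.7, 0.9) − 0.2·(9.8, 5.1, 5.1) = (-2.06, 1.68, -0.12)
(a₃, b₃, c₃) = (-2.06, 1.68, -0.12) − 0.2·(-15.92, -2.82, -6.9) = (1.124, 2.244, 1.26)
b = 2.244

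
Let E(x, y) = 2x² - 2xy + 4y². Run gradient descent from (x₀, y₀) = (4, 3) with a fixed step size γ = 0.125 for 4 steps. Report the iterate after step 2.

∇E = (4x - 2y, -2x + 8y)
Step 1: at (4, 3), ∇E = (10, 16) → (4, 3) − 0.125·(10, 16) = (2.75, 1)
Step 2: at (2.75, 1), ∇E = (9, 2.5) → (2.75, 1) − 0.125·(9, 2.5) = (1.625, 0.6875)

(1.625, 0.6875)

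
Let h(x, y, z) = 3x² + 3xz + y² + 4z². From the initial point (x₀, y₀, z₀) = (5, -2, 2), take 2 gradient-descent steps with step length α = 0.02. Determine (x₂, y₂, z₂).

∇h = (6x + 3z, 2y, 3x + 8z)
Step 1: at (5, -2, 2), ∇h = (36, -4, 31) → (5, -2, 2) − 0.02·(36, -4, 31) = (4.28, -1.92, 1.38)
Step 2: at (4.28, -1.92, 1.38), ∇h = (29.82, -3.84, 23.88) → (4.28, -1.92, 1.38) − 0.02·(29.82, -3.84, 23.88) = (3.6836, -1.8432, 0.9024)

(3.6836, -1.8432, 0.9024)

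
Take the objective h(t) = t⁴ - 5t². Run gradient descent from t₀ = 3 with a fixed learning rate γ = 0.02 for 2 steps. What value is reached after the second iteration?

1.48912128

h′(t) = 4t³ - 10t
t₁ = 3 − 0.02·78 = 1.44
t₂ = 1.44 − 0.02·(-2.456064) = 1.48912128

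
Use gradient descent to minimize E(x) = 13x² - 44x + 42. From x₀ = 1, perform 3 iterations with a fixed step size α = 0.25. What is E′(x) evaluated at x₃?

E′(x) = 26x - 44
x₁ = 1 − 0.25·(-18) = 5.5
x₂ = 5.5 − 0.25·99 = -19.25
x₃ = -19.25 − 0.25·(-544.5) = 116.875
E′(x) at (116.875) = 2994.75

2994.75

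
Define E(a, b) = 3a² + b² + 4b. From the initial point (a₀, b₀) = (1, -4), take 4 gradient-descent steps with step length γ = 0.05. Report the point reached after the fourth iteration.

∇E = (6a, 2b + 4)
(a₁, b₁) = (1, -4) − 0.05·(6, -4) = (0.7, -3.8)
(a₂, b₂) = (0.7, -3.8) − 0.05·(4.2, -3.6) = (0.49, -3.62)
(a₃, b₃) = (0.49, -3.62) − 0.05·(2.94, -3.24) = (0.343, -3.458)
(a₄, b₄) = (0.343, -3.458) − 0.05·(2.058, -2.916) = (0.2401, -3.3122)

(0.2401, -3.3122)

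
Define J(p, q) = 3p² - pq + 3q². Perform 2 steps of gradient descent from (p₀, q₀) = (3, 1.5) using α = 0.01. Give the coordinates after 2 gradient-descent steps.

(2.6793, 1.38195)

∇J = (6p - q, -p + 6q)
Step 1: at (3, 1.5), ∇J = (16.5, 6) → (3, 1.5) − 0.01·(16.5, 6) = (2.835, 1.44)
Step 2: at (2.835, 1.44), ∇J = (15.57, 5.805) → (2.835, 1.44) − 0.01·(15.57, 5.805) = (2.6793, 1.38195)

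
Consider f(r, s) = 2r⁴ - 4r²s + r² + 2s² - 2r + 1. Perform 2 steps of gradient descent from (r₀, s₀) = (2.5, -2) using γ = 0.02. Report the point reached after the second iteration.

(-0.49944704, -1.173632)

∇f = (8r³ - 8rs + 2r - 2, -4r² + 4s)
(r₁, s₁) = (2.5, -2) − 0.02·(168, -33) = (-0.86, -1.34)
(r₂, s₂) = (-0.86, -1.34) − 0.02·(-18.027648, -8.3184) = (-0.49944704, -1.173632)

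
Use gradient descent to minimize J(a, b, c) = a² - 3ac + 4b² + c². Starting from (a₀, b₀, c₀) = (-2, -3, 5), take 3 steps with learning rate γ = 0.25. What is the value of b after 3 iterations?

3

∇J = (2a - 3c, 8b, -3a + 2c)
(a₁, b₁, c₁) = (-2, -3, 5) − 0.25·(-19, -24, 16) = (2.75, 3, 1)
(a₂, b₂, c₂) = (2.75, 3, 1) − 0.25·(2.5, 24, -6.25) = (2.125, -3, 2.5625)
(a₃, b₃, c₃) = (2.125, -3, 2.5625) − 0.25·(-3.4375, -24, -1.25) = (2.984375, 3, 2.875)
b = 3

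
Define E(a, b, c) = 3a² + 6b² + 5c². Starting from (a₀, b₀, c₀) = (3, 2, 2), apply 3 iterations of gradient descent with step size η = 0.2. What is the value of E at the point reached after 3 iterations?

200.710592

∇E = (6a, 12b, 10c)
(a₁, b₁, c₁) = (3, 2, 2) − 0.2·(18, 24, 20) = (-0.6, -2.8, -2)
(a₂, b₂, c₂) = (-0.6, -2.8, -2) − 0.2·(-3.6, -33.6, -20) = (0.12, 3.92, 2)
(a₃, b₃, c₃) = (0.12, 3.92, 2) − 0.2·(0.72, 47.04, 20) = (-0.024, -5.488, -2)
E(-0.024, -5.488, -2) = 200.710592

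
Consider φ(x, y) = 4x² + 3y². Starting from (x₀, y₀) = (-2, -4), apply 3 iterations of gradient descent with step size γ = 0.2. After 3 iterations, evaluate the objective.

0.749568

∇φ = (8x, 6y)
(x₁, y₁) = (-2, -4) − 0.2·(-16, -24) = (1.2, 0.8)
(x₂, y₂) = (1.2, 0.8) − 0.2·(9.6, 4.8) = (-0.72, -0.16)
(x₃, y₃) = (-0.72, -0.16) − 0.2·(-5.76, -0.96) = (0.432, 0.032)
φ(0.432, 0.032) = 0.749568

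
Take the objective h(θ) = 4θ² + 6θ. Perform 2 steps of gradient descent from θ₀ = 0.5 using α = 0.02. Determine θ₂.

0.132

h′(θ) = 8θ + 6
θ₁ = 0.5 − 0.02·10 = 0.3
θ₂ = 0.3 − 0.02·8.4 = 0.132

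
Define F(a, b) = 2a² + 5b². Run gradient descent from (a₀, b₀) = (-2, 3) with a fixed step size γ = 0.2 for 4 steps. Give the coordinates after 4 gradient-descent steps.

(-0.0032, 3)

∇F = (4a, 10b)
(a₁, b₁) = (-2, 3) − 0.2·(-8, 30) = (-0.4, -3)
(a₂, b₂) = (-0.4, -3) − 0.2·(-1.6, -30) = (-0.08, 3)
(a₃, b₃) = (-0.08, 3) − 0.2·(-0.32, 30) = (-0.016, -3)
(a₄, b₄) = (-0.016, -3) − 0.2·(-0.064, -30) = (-0.0032, 3)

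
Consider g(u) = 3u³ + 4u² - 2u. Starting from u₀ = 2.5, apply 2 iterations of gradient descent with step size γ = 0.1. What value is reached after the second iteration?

g′(u) = 9u² + 8u - 2
Step 1: g′(2.5) = 74.25; u₁ = 2.5 − 0.1·74.25 = -4.925
Step 2: g′(-4.925) = 176.900625; u₂ = -4.925 − 0.1·176.900625 = -22.6150625

-22.6150625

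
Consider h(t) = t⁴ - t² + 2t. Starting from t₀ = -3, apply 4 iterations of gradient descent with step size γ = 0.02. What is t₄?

h′(t) = 4t³ - 2t + 2
Step 1: h′(-3) = -100; t₁ = -3 − 0.02·(-100) = -1
Step 2: h′(-1) = 0; t₂ = -1 − 0.02·0 = -1
Step 3: h′(-1) = 0; t₃ = -1 − 0.02·0 = -1
Step 4: h′(-1) = 0; t₄ = -1 − 0.02·0 = -1

-1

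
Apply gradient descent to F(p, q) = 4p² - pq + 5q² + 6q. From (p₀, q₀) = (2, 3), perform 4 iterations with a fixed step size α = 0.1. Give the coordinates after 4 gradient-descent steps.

(-0.0656, -0.6033)

∇F = (8p - q, -p + 10q + 6)
Step 1: at (2, 3), ∇F = (13, 34) → (2, 3) − 0.1·(13, 34) = (0.7, -0.4)
Step 2: at (0.7, -0.4), ∇F = (6, 1.3) → (0.7, -0.4) − 0.1·(6, 1.3) = (0.1, -0.53)
Step 3: at (0.1, -0.53), ∇F = (1.33, 0.6) → (0.1, -0.53) − 0.1·(1.33, 0.6) = (-0.033, -0.59)
Step 4: at (-0.033, -0.59), ∇F = (0.326, 0.133) → (-0.033, -0.59) − 0.1·(0.326, 0.133) = (-0.0656, -0.6033)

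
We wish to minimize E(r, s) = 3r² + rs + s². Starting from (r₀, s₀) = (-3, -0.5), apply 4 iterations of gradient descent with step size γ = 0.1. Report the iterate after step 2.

∇E = (6r + s, r + 2s)
Step 1: at (-3, -0.5), ∇E = (-18.5, -4) → (-3, -0.5) − 0.1·(-18.5, -4) = (-1.15, -0.1)
Step 2: at (-1.15, -0.1), ∇E = (-7, -1.35) → (-1.15, -0.1) − 0.1·(-7, -1.35) = (-0.45, 0.035)

(-0.45, 0.035)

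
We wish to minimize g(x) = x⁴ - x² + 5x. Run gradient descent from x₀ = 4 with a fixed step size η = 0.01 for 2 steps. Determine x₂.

1.32233908

g′(x) = 4x³ - 2x + 5
Step 1: g′(4) = 253; x₁ = 4 − 0.01·253 = 1.47
Step 2: g′(1.47) = 14.766092; x₂ = 1.47 − 0.01·14.766092 = 1.32233908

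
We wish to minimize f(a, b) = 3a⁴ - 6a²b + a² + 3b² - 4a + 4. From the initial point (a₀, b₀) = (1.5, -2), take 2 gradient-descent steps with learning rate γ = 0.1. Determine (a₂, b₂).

∇f = (12a³ - 12ab + 2a - 4, -6a² + 6b)
(a₁, b₁) = (1.5, -2) − 0.1·(75.5, -25.5) = (-6.05, 0.55)
(a₂, b₂) = (-6.05, 0.55) − 0.1·(-2633.5115, -216.315) = (257.30115, 22.1815)

(257.30115, 22.1815)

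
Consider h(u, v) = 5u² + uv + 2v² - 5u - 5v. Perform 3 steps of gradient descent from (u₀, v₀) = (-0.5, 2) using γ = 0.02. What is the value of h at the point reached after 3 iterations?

∇h = (10u + v - 5, u + 4v - 5)
(u₁, v₁) = (-0.5, 2) − 0.02·(-8, 2.5) = (-0.34, 1.95)
(u₂, v₂) = (-0.34, 1.95) − 0.02·(-6.45, 2.46) = (-0.211, 1.9008)
(u₃, v₃) = (-0.211, 1.9008) − 0.02·(-5.2092, 2.3922) = (-0.106816, 1.852956)
h(-0.106816, 1.852956) = -2.004685182944

-2.004685182944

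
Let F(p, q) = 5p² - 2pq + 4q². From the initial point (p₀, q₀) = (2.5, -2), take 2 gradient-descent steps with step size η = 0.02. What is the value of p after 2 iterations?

1.4728

∇F = (10p - 2q, -2p + 8q)
Step 1: at (2.5, -2), ∇F = (29, -21) → (2.5, -2) − 0.02·(29, -21) = (1.92, -1.58)
Step 2: at (1.92, -1.58), ∇F = (22.36, -16.48) → (1.92, -1.58) − 0.02·(22.36, -16.48) = (1.4728, -1.2504)
p = 1.4728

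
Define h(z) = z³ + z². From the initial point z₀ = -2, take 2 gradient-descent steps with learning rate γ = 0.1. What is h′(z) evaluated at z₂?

54.075392

h′(z) = 3z² + 2z
Step 1: h′(-2) = 8; z₁ = -2 − 0.1·8 = -2.8
Step 2: h′(-2.8) = 17.92; z₂ = -2.8 − 0.1·17.92 = -4.592
h′(z) at (-4.592) = 54.075392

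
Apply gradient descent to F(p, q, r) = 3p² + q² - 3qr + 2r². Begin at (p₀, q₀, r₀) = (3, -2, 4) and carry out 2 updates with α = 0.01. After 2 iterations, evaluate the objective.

67.59288772

∇F = (6p, 2q - 3r, -3q + 4r)
(p₁, q₁, r₁) = (3, -2, 4) − 0.01·(18, -16, 22) = (2.82, -1.84, 3.78)
(p₂, q₂, r₂) = (2.82, -1.84, 3.78) − 0.01·(16.92, -15.02, 20.64) = (2.6508, -1.6898, 3.5736)
F(2.6508, -1.6898, 3.5736) = 67.59288772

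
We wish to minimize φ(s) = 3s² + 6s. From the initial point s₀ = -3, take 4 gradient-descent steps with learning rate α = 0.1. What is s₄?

-1.0512

φ′(s) = 6s + 6
s₁ = -3 − 0.1·(-12) = -1.8
s₂ = -1.8 − 0.1·(-4.8) = -1.32
s₃ = -1.32 − 0.1·(-1.92) = -1.128
s₄ = -1.128 − 0.1·(-0.768) = -1.0512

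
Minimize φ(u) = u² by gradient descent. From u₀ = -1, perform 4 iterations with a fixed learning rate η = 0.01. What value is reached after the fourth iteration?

φ′(u) = 2u
Step 1: φ′(-1) = -2; u₁ = -1 − 0.01·(-2) = -0.98
Step 2: φ′(-0.98) = -1.96; u₂ = -0.98 − 0.01·(-1.96) = -0.9604
Step 3: φ′(-0.9604) = -1.9208; u₃ = -0.9604 − 0.01·(-1.9208) = -0.941192
Step 4: φ′(-0.941192) = -1.882384; u₄ = -0.941192 − 0.01·(-1.882384) = -0.92236816

-0.92236816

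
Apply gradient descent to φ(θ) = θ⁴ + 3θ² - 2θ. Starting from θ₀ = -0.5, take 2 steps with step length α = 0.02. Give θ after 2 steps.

-0.29845448

φ′(θ) = 4θ³ + 6θ - 2
Step 1: φ′(-0.5) = -5.5; θ₁ = -0.5 − 0.02·(-5.5) = -0.39
Step 2: φ′(-0.39) = -4.577276; θ₂ = -0.39 − 0.02·(-4.577276) = -0.29845448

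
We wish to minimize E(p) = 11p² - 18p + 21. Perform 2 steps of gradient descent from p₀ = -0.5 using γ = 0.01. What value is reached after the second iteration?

0.0162

E′(p) = 22p - 18
Step 1: E′(-0.5) = -29; p₁ = -0.5 − 0.01·(-29) = -0.21
Step 2: E′(-0.21) = -22.62; p₂ = -0.21 − 0.01·(-22.62) = 0.0162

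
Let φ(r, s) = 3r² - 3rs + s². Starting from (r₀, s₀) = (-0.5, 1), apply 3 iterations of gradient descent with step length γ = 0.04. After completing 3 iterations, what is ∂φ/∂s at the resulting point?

1.317376

∇φ = (6r - 3s, -3r + 2s)
Step 1: at (-0.5, 1), ∇φ = (-6, 3.5) → (-0.5, 1) − 0.04·(-6, 3.5) = (-0.26, 0.86)
Step 2: at (-0.26, 0.86), ∇φ = (-4.14, 2.5) → (-0.26, 0.86) − 0.04·(-4.14, 2.5) = (-0.0944, 0.76)
Step 3: at (-0.0944, 0.76), ∇φ = (-2.8464, 1.8032) → (-0.0944, 0.76) − 0.04·(-2.8464, 1.8032) = (0.019456, 0.687872)
∂φ/∂s at (0.019456, 0.687872) = 1.317376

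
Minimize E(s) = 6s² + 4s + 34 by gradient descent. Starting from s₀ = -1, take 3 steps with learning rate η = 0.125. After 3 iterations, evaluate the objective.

33.375

E′(s) = 12s + 4
s₁ = -1 − 0.125·(-8) = 0
s₂ = 0 − 0.125·4 = -0.5
s₃ = -0.5 − 0.125·(-2) = -0.25
E(-0.25) = 33.375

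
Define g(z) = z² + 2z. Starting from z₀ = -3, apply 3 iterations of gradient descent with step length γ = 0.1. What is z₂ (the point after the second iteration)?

g′(z) = 2z + 2
Step 1: g′(-3) = -4; z₁ = -3 − 0.1·(-4) = -2.6
Step 2: g′(-2.6) = -3.2; z₂ = -2.6 − 0.1·(-3.2) = -2.28

-2.28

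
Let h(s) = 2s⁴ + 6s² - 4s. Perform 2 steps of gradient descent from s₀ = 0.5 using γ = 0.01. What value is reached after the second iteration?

h′(s) = 8s³ + 12s - 4
Step 1: h′(0.5) = 3; s₁ = 0.5 − 0.01·3 = 0.47
Step 2: h′(0.47) = 2.470584; s₂ = 0.47 − 0.01·2.470584 = 0.44529416

0.44529416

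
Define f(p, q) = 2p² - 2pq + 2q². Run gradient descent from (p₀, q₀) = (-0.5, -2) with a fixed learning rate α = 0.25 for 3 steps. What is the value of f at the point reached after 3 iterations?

0.1015625

∇f = (4p - 2q, -2p + 4q)
Step 1: at (-0.5, -2), ∇f = (2, -7) → (-0.5, -2) − 0.25·(2, -7) = (-1, -0.25)
Step 2: at (-1, -0.25), ∇f = (-3.5, 1) → (-1, -0.25) − 0.25·(-3.5, 1) = (-0.125, -0.5)
Step 3: at (-0.125, -0.5), ∇f = (0.5, -1.75) → (-0.125, -0.5) − 0.25·(0.5, -1.75) = (-0.25, -0.0625)
f(-0.25, -0.0625) = 0.1015625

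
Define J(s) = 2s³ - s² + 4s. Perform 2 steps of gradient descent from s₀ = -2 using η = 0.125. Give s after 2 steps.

-35

J′(s) = 6s² - 2s + 4
Step 1: J′(-2) = 32; s₁ = -2 − 0.125·32 = -6
Step 2: J′(-6) = 232; s₂ = -6 − 0.125·232 = -35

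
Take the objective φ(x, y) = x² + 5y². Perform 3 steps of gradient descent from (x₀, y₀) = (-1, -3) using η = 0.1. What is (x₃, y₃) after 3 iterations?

(-0.512, 0)

∇φ = (2x, 10y)
(x₁, y₁) = (-1, -3) − 0.1·(-2, -30) = (-0.8, 0)
(x₂, y₂) = (-0.8, 0) − 0.1·(-1.6, 0) = (-0.64, 0)
(x₃, y₃) = (-0.64, 0) − 0.1·(-1.28, 0) = (-0.512, 0)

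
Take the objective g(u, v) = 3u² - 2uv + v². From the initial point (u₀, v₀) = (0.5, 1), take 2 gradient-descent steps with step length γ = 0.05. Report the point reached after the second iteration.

(0.41, 0.9)

∇g = (6u - 2v, -2u + 2v)
(u₁, v₁) = (0.5, 1) − 0.05·(1, 1) = (0.45, 0.95)
(u₂, v₂) = (0.45, 0.95) − 0.05·(0.8, 1) = (0.41, 0.9)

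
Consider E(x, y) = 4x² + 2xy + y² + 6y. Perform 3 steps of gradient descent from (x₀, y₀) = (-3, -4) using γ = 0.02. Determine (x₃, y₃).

(-1.387712, -3.610368)

∇E = (8x + 2y, 2x + 2y + 6)
Step 1: at (-3, -4), ∇E = (-32, -8) → (-3, -4) − 0.02·(-32, -8) = (-2.36, -3.84)
Step 2: at (-2.36, -3.84), ∇E = (-26.56, -6.4) → (-2.36, -3.84) − 0.02·(-26.56, -6.4) = (-1.8288, -3.712)
Step 3: at (-1.8288, -3.712), ∇E = (-22.0544, -5.0816) → (-1.8288, -3.712) − 0.02·(-22.0544, -5.0816) = (-1.387712, -3.610368)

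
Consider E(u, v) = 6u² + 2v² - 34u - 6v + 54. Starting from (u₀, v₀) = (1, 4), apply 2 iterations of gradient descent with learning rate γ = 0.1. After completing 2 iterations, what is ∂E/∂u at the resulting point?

-0.88

∇E = (12u - 34, 4v - 6)
Step 1: at (1, 4), ∇E = (-22, 10) → (1, 4) − 0.1·(-22, 10) = (3.2, 3)
Step 2: at (3.2, 3), ∇E = (4.4, 6) → (3.2, 3) − 0.1·(4.4, 6) = (2.76, 2.4)
∂E/∂u at (2.76, 2.4) = -0.88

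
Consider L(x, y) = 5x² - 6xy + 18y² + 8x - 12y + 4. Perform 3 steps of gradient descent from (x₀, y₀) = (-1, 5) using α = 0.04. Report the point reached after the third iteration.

∇L = (10x - 6y + 8, -6x + 36y - 12)
(x₁, y₁) = (-1, 5) − 0.04·(-32, 174) = (0.28, -1.96)
(x₂, y₂) = (0.28, -1.96) − 0.04·(22.56, -84.24) = (-0.6224, 1.4096)
(x₃, y₃) = (-0.6224, 1.4096) − 0.04·(-6.6816, 42.48) = (-0.355136, -0.2896)

(-0.355136, -0.2896)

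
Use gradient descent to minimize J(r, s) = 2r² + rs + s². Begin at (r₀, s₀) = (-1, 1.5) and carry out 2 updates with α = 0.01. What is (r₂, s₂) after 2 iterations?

∇J = (4r + s, r + 2s)
Step 1: at (-1, 1.5), ∇J = (-2.5, 2) → (-1, 1.5) − 0.01·(-2.5, 2) = (-0.975, 1.48)
Step 2: at (-0.975, 1.48), ∇J = (-2.42, 1.985) → (-0.975, 1.48) − 0.01·(-2.42, 1.985) = (-0.9508, 1.46015)

(-0.9508, 1.46015)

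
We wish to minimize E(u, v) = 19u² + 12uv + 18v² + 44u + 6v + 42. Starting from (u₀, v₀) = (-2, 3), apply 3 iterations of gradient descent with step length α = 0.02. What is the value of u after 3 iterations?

-1.451776

∇E = (38u + 12v + 44, 12u + 36v + 6)
Step 1: at (-2, 3), ∇E = (4, 90) → (-2, 3) − 0.02·(4, 90) = (-2.08, 1.2)
Step 2: at (-2.08, 1.2), ∇E = (-20.64, 24.24) → (-2.08, 1.2) − 0.02·(-20.64, 24.24) = (-1.6672, 0.7152)
Step 3: at (-1.6672, 0.7152), ∇E = (-10.7712, 11.7408) → (-1.6672, 0.7152) − 0.02·(-10.7712, 11.7408) = (-1.451776, 0.480384)
u = -1.451776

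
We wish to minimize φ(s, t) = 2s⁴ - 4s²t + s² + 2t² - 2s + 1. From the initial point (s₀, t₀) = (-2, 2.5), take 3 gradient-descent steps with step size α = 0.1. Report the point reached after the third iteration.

(-8.2096256, 4.22896)

∇φ = (8s³ - 8st + 2s - 2, -4s² + 4t)
(s₁, t₁) = (-2, 2.5) − 0.1·(-30, -6) = (1, 3.1)
(s₂, t₂) = (1, 3.1) − 0.1·(-16.8, 8.4) = (2.68, 2.26)
(s₃, t₃) = (2.68, 2.26) − 0.1·(108.896256, -19.6896) = (-8.2096256, 4.22896)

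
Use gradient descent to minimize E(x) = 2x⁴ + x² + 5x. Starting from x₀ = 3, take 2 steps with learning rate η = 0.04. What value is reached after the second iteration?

E′(x) = 8x³ + 2x + 5
Step 1: E′(3) = 227; x₁ = 3 − 0.04·227 = -6.08
Step 2: E′(-6.08) = -1805.205696; x₂ = -6.08 − 0.04·(-1805.205696) = 66.12822784

66.12822784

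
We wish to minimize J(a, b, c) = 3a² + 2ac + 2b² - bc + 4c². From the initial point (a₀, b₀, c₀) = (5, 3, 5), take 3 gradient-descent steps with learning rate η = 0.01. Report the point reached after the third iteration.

(3.897298, 2.784825, 3.720421)

∇J = (6a + 2c, 4b - c, 2a - b + 8c)
Step 1: at (5, 3, 5), ∇J = (40, 7, 47) → (5, 3, 5) − 0.01·(40, 7, 47) = (4.6, 2.93, 4.53)
Step 2: at (4.6, 2.93, 4.53), ∇J = (36.66, 7.19, 42.51) → (4.6, 2.93, 4.53) − 0.01·(36.66, 7.19, 42.51) = (4.2334, 2.8581, 4.1049)
Step 3: at (4.2334, 2.8581, 4.1049), ∇J = (33.6102, 7.3275, 38.4479) → (4.2334, 2.8581, 4.1049) − 0.01·(33.6102, 7.3275, 38.4479) = (3.897298, 2.784825, 3.720421)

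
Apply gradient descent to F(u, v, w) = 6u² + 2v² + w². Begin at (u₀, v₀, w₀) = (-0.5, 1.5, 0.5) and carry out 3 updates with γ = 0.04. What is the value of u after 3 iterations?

∇F = (12u, 4v, 2w)
Step 1: at (-0.5, 1.5, 0.5), ∇F = (-6, 6, 1) → (-0.5, 1.5, 0.5) − 0.04·(-6, 6, 1) = (-0.26, 1.26, 0.46)
Step 2: at (-0.26, 1.26, 0.46), ∇F = (-3.12, 5.04, 0.92) → (-0.26, 1.26, 0.46) − 0.04·(-3.12, 5.04, 0.92) = (-0.1352, 1.0584, 0.4232)
Step 3: at (-0.1352, 1.0584, 0.4232), ∇F = (-1.6224, 4.2336, 0.8464) → (-0.1352, 1.0584, 0.4232) − 0.04·(-1.6224, 4.2336, 0.8464) = (-0.070304, 0.889056, 0.389344)
u = -0.070304

-0.070304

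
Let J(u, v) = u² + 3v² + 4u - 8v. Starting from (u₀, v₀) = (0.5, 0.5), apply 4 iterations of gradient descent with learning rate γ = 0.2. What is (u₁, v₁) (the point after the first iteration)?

∇J = (2u + 4, 6v - 8)
Step 1: at (0.5, 0.5), ∇J = (5, -5) → (0.5, 0.5) − 0.2·(5, -5) = (-0.5, 1.5)

(-0.5, 1.5)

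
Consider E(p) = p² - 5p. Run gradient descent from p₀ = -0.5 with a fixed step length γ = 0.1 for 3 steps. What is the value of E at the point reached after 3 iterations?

E′(p) = 2p - 5
Step 1: E′(-0.5) = -6; p₁ = -0.5 − 0.1·(-6) = 0.1
Step 2: E′(0.1) = -4.8; p₂ = 0.1 − 0.1·(-4.8) = 0.58
Step 3: E′(0.58) = -3.84; p₃ = 0.58 − 0.1·(-3.84) = 0.964
E(0.964) = -3.890704

-3.890704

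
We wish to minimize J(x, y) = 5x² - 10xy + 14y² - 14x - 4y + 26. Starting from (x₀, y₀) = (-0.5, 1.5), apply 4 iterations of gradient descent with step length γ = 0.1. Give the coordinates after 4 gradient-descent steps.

(-14.612, 38.9616)

∇J = (10x - 10y - 14, -10x + 28y - 4)
(x₁, y₁) = (-0.5, 1.5) − 0.1·(-34, 43) = (2.9, -2.8)
(x₂, y₂) = (2.9, -2.8) − 0.1·(43, -111.4) = (-1.4, 8.34)
(x₃, y₃) = (-1.4, 8.34) − 0.1·(-111.4, 243.52) = (9.74, -16.012)
(x₄, y₄) = (9.74, -16.012) − 0.1·(243.52, -549.736) = (-14.612, 38.9616)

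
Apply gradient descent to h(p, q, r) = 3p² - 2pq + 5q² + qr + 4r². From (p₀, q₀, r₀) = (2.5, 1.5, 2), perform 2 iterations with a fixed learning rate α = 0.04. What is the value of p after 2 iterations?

∇h = (6p - 2q, -2p + 10q + r, q + 8r)
Step 1: at (2.5, 1.5, 2), ∇h = (12, 12, 17.5) → (2.5, 1.5, 2) − 0.04·(12, 12, 17.5) = (2.02, 1.02, 1.3)
Step 2: at (2.02, 1.02, 1.3), ∇h = (10.08, 7.46, 11.42) → (2.02, 1.02, 1.3) − 0.04·(10.08, 7.46, 11.42) = (1.6168, 0.7216, 0.8432)
p = 1.6168

1.6168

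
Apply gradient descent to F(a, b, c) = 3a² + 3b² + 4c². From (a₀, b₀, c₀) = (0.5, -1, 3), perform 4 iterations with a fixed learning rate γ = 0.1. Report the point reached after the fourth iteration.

(0.0128, -0.0256, 0.0048)

∇F = (6a, 6b, 8c)
Step 1: at (0.5, -1, 3), ∇F = (3, -6, 24) → (0.5, -1, 3) − 0.1·(3, -6, 24) = (0.2, -0.4, 0.6)
Step 2: at (0.2, -0.4, 0.6), ∇F = (1.2, -2.4, 4.8) → (0.2, -0.4, 0.6) − 0.1·(1.2, -2.4, 4.8) = (0.08, -0.16, 0.12)
Step 3: at (0.08, -0.16, 0.12), ∇F = (0.48, -0.96, 0.96) → (0.08, -0.16, 0.12) − 0.1·(0.48, -0.96, 0.96) = (0.032, -0.064, 0.024)
Step 4: at (0.032, -0.064, 0.024), ∇F = (0.192, -0.384, 0.192) → (0.032, -0.064, 0.024) − 0.1·(0.192, -0.384, 0.192) = (0.0128, -0.0256, 0.0048)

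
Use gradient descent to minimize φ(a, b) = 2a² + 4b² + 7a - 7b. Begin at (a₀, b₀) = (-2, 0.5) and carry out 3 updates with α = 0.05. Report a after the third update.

∇φ = (4a + 7, 8b - 7)
(a₁, b₁) = (-2, 0.5) − 0.05·(-1, -3) = (-1.95, 0.65)
(a₂, b₂) = (-1.95, 0.65) − 0.05·(-0.8, -1.8) = (-1.91, 0.74)
(a₃, b₃) = (-1.91, 0.74) − 0.05·(-0.64, -1.08) = (-1.878, 0.794)
a = -1.878

-1.878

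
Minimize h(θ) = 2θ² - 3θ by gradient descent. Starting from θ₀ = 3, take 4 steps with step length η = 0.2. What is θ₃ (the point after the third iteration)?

h′(θ) = 4θ - 3
θ₁ = 3 − 0.2·9 = 1.2
θ₂ = 1.2 − 0.2·1.8 = 0.84
θ₃ = 0.84 − 0.2·0.36 = 0.768

0.768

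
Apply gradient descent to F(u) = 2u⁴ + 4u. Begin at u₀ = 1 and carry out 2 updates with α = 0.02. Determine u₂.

0.60976384

F′(u) = 8u³ + 4
Step 1: F′(1) = 12; u₁ = 1 − 0.02·12 = 0.76
Step 2: F′(0.76) = 7.511808; u₂ = 0.76 − 0.02·7.511808 = 0.60976384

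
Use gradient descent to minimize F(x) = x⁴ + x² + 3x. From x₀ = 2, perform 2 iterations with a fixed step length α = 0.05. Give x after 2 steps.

F′(x) = 4x³ + 2x + 3
x₁ = 2 − 0.05·39 = 0.05
x₂ = 0.05 − 0.05·3.1005 = -0.105025

-0.105025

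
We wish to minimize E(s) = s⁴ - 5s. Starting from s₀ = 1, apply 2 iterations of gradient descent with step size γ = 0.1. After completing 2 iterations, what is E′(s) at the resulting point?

E′(s) = 4s³ - 5
s₁ = 1 − 0.1·(-1) = 1.1
s₂ = 1.1 − 0.1·0.324 = 1.0676
E′(s) at (1.0676) = -0.132727216896

-0.132727216896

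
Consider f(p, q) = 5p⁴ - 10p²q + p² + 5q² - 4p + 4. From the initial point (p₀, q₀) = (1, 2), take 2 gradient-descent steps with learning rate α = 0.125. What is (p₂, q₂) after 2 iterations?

(-121.4921875, 17.390625)

∇f = (20p³ - 20pq + 2p - 4, -10p² + 10q)
(p₁, q₁) = (1, 2) − 0.125·(-22, 10) = (3.75, 0.75)
(p₂, q₂) = (3.75, 0.75) − 0.125·(1001.9375, -133.125) = (-121.4921875, 17.390625)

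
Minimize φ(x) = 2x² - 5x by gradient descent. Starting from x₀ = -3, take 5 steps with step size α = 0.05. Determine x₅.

φ′(x) = 4x - 5
Step 1: φ′(-3) = -17; x₁ = -3 − 0.05·(-17) = -2.15
Step 2: φ′(-2.15) = -13.6; x₂ = -2.15 − 0.05·(-13.6) = -1.47
Step 3: φ′(-1.47) = -10.88; x₃ = -1.47 − 0.05·(-10.88) = -0.926
Step 4: φ′(-0.926) = -8.704; x₄ = -0.926 − 0.05·(-8.704) = -0.4908
Step 5: φ′(-0.4908) = -6.9632; x₅ = -0.4908 − 0.05·(-6.9632) = -0.14264

-0.14264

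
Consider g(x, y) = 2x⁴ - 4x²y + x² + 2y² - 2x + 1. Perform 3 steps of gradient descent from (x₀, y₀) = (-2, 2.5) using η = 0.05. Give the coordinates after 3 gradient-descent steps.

(-1.2073376, 1.97992)

∇g = (8x³ - 8xy + 2x - 2, -4x² + 4y)
Step 1: at (-2, 2.5), ∇g = (-30, -6) → (-2, 2.5) − 0.05·(-30, -6) = (-0.5, 2.8)
Step 2: at (-0.5, 2.8), ∇g = (7.2, 10.2) → (-0.5, 2.8) − 0.05·(7.2, 10.2) = (-0.86, 2.29)
Step 3: at (-0.86, 2.29), ∇g = (6.946752, 6.2016) → (-0.86, 2.29) − 0.05·(6.946752, 6.2016) = (-1.2073376, 1.97992)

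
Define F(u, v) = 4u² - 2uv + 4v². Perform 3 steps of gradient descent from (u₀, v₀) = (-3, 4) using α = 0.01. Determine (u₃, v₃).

∇F = (8u - 2v, -2u + 8v)
(u₁, v₁) = (-3, 4) − 0.01·(-32, 38) = (-2.68, 3.62)
(u₂, v₂) = (-2.68, 3.62) − 0.01·(-28.68, 34.32) = (-2.3932, 3.2768)
(u₃, v₃) = (-2.3932, 3.2768) − 0.01·(-25.6992, 31.0008) = (-2.136208, 2.966792)

(-2.136208, 2.966792)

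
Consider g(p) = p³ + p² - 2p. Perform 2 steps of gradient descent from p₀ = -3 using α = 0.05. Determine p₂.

-5.795375

g′(p) = 3p² + 2p - 2
Step 1: g′(-3) = 19; p₁ = -3 − 0.05·19 = -3.95
Step 2: g′(-3.95) = 36.9075; p₂ = -3.95 − 0.05·36.9075 = -5.795375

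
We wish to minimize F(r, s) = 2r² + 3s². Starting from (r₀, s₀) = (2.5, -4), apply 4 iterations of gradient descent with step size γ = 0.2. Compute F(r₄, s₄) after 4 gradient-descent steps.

0.00015488

∇F = (4r, 6s)
(r₁, s₁) = (2.5, -4) − 0.2·(10, -24) = (0.5, 0.8)
(r₂, s₂) = (0.5, 0.8) − 0.2·(2, 4.8) = (0.1, -0.16)
(r₃, s₃) = (0.1, -0.16) − 0.2·(0.4, -0.96) = (0.02, 0.032)
(r₄, s₄) = (0.02, 0.032) − 0.2·(0.08, 0.192) = (0.004, -0.0064)
F(0.004, -0.0064) = 0.00015488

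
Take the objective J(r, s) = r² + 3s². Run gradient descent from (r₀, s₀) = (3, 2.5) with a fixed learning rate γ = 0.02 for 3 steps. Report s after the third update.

∇J = (2r, 6s)
Step 1: at (3, 2.5), ∇J = (6, 15) → (3, 2.5) − 0.02·(6, 15) = (2.88, 2.2)
Step 2: at (2.88, 2.2), ∇J = (5.76, 13.2) → (2.88, 2.2) − 0.02·(5.76, 13.2) = (2.7648, 1.936)
Step 3: at (2.7648, 1.936), ∇J = (5.5296, 11.616) → (2.7648, 1.936) − 0.02·(5.5296, 11.616) = (2.654208, 1.70368)
s = 1.70368

1.70368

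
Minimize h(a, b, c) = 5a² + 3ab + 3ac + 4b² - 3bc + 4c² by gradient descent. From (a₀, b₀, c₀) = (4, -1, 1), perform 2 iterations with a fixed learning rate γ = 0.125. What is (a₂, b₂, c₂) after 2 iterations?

(1.375, -0.328125, -0.046875)

∇h = (10a + 3b + 3c, 3a + 8b - 3c, 3a - 3b + 8c)
Step 1: at (4, -1, 1), ∇h = (40, 1, 23) → (4, -1, 1) − 0.125·(40, 1, 23) = (-1, -1.125, -1.875)
Step 2: at (-1, -1.125, -1.875), ∇h = (-19, -6.375, -14.625) → (-1, -1.125, -1.875) − 0.125·(-19, -6.375, -14.625) = (1.375, -0.328125, -0.046875)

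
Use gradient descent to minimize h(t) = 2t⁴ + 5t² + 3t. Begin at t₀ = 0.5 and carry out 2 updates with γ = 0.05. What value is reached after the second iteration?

h′(t) = 8t³ + 10t + 3
t₁ = 0.5 − 0.05·9 = 0.05
t₂ = 0.05 − 0.05·3.501 = -0.12505

-0.12505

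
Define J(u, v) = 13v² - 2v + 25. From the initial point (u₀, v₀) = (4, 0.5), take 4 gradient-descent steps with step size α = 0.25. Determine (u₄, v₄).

(4, 387.21875)

∇J = (0, 26v - 2)
Step 1: at (4, 0.5), ∇J = (0, 11) → (4, 0.5) − 0.25·(0, 11) = (4, -2.25)
Step 2: at (4, -2.25), ∇J = (0, -60.5) → (4, -2.25) − 0.25·(0, -60.5) = (4, 12.875)
Step 3: at (4, 12.875), ∇J = (0, 332.75) → (4, 12.875) − 0.25·(0, 332.75) = (4, -70.3125)
Step 4: at (4, -70.3125), ∇J = (0, -1830.125) → (4, -70.3125) − 0.25·(0, -1830.125) = (4, 387.21875)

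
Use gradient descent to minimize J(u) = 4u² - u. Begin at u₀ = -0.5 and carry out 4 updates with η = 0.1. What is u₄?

J′(u) = 8u - 1
Step 1: J′(-0.5) = -5; u₁ = -0.5 − 0.1·(-5) = 0
Step 2: J′(0) = -1; u₂ = 0 − 0.1·(-1) = 0.1
Step 3: J′(0.1) = -0.2; u₃ = 0.1 − 0.1·(-0.2) = 0.12
Step 4: J′(0.12) = -0.04; u₄ = 0.12 − 0.1·(-0.04) = 0.124

0.124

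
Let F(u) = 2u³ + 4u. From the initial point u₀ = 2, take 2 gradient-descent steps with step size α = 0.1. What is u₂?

F′(u) = 6u² + 4
u₁ = 2 − 0.1·28 = -0.8
u₂ = -0.8 − 0.1·7.84 = -1.584

-1.584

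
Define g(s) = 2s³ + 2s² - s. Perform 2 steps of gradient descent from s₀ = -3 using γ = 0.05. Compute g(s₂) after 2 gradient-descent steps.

g′(s) = 6s² + 4s - 1
s₁ = -3 − 0.05·41 = -5.05
s₂ = -5.05 − 0.05·131.815 = -11.64075
g(-11.64075) = -2872.15275936084375

-2872.15275936084375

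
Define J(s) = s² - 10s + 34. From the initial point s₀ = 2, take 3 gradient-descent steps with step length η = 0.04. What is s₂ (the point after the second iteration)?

J′(s) = 2s - 10
s₁ = 2 − 0.04·(-6) = 2.24
s₂ = 2.24 − 0.04·(-5.52) = 2.4608

2.4608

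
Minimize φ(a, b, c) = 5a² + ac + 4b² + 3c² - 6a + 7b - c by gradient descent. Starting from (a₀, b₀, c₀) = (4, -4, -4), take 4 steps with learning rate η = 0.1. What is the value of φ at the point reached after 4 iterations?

∇φ = (10a + c - 6, 8b + 7, a + 6c - 1)
(a₁, b₁, c₁) = (4, -4, -4) − 0.1·(30, -25, -21) = (1, -1.5, -1.9)
(a₂, b₂, c₂) = (1, -1.5, -1.9) − 0.1·(2.1, -5, -11.4) = (0.79, -1, -0.76)
(a₃, b₃, c₃) = (0.79, -1, -0.76) − 0.1·(1.14, -1, -4.77) = (0.676, -0.9, -0.283)
(a₄, b₄, c₄) = (0.676, -0.9, -0.283) − 0.1·(0.477, -0.2, -2.022) = (0.6283, -0.88, -0.0808)
φ(0.6283, -0.88, -0.0808) = -4.80877627

-4.80877627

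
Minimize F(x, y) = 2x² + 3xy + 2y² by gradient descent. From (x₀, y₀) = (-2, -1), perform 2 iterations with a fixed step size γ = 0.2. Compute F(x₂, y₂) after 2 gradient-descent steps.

∇F = (4x + 3y, 3x + 4y)
(x₁, y₁) = (-2, -1) − 0.2·(-11, -10) = (0.2, 1)
(x₂, y₂) = (0.2, 1) − 0.2·(3.8, 4.6) = (-0.56, 0.08)
F(-0.56, 0.08) = 0.5056

0.5056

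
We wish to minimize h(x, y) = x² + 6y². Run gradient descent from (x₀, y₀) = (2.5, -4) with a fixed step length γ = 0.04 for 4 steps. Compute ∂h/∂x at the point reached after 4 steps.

3.5819648

∇h = (2x, 12y)
(x₁, y₁) = (2.5, -4) − 0.04·(5, -48) = (2.3, -2.08)
(x₂, y₂) = (2.3, -2.08) − 0.04·(4.6, -24.96) = (2.116, -1.0816)
(x₃, y₃) = (2.116, -1.0816) − 0.04·(4.232, -12.9792) = (1.94672, -0.562432)
(x₄, y₄) = (1.94672, -0.562432) − 0.04·(3.89344, -6.749184) = (1.7909824, -0.29246464)
∂h/∂x at (1.7909824, -0.29246464) = 3.5819648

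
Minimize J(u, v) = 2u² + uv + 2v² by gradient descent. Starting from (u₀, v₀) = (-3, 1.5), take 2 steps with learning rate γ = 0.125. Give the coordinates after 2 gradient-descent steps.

∇J = (4u + v, u + 4v)
Step 1: at (-3, 1.5), ∇J = (-10.5, 3) → (-3, 1.5) − 0.125·(-10.5, 3) = (-1.6875, 1.125)
Step 2: at (-1.6875, 1.125), ∇J = (-5.625, 2.8125) → (-1.6875, 1.125) − 0.125·(-5.625, 2.8125) = (-0.984375, 0.7734375)

(-0.984375, 0.7734375)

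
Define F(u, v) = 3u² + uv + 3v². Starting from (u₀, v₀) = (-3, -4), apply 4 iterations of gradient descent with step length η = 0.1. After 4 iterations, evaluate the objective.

∇F = (6u + v, u + 6v)
Step 1: at (-3, -4), ∇F = (-22, -27) → (-3, -4) − 0.1·(-22, -27) = (-0.8, -1.3)
Step 2: at (-0.8, -1.3), ∇F = (-6.1, -8.6) → (-0.8, -1.3) − 0.1·(-6.1, -8.6) = (-0.19, -0.44)
Step 3: at (-0.19, -0.44), ∇F = (-1.58, -2.83) → (-0.19, -0.44) − 0.1·(-1.58, -2.83) = (-0.032, -0.157)
Step 4: at (-0.032, -0.157), ∇F = (-0.349, -0.974) → (-0.032, -0.157) − 0.1·(-0.349, -0.974) = (0.0029, -0.0596)
F(0.0029, -0.0596) = 0.01050887

0.01050887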